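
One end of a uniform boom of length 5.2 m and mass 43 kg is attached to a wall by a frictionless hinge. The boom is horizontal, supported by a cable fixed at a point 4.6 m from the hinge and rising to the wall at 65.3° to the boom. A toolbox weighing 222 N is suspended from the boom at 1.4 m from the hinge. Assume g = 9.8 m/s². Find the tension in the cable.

Take torques about the hinge: T sin 65.3° · 4.6 = 43×9.8×2.6 + 222×1.4 = 1406.4 N·m.
So T = 1406.4 / (0.9085 × 4.6) = 336.54 N.

T ≈ 337 N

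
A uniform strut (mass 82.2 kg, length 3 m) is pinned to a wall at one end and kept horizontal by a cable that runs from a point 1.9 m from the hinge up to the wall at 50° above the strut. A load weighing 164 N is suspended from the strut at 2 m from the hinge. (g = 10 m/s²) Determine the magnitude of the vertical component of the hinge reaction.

|H_y| ≈ 164 N

Take torques about the hinge: T sin 50° · 1.9 = 82.2×10×1.5 + 164×2 = 1561 N·m.
So T = 1561 / (0.7660 × 1.9) = 1072.5 N.
ΣF_y = 0: H_y = (82.2×10 + 164) − T sin 50° = 986 − 821.58 = 164.42 N.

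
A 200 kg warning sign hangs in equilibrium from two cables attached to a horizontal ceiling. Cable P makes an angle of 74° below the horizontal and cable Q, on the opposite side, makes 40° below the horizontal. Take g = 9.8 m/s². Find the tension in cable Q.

Weight W = 200 × 9.8 = 1960 N acts straight down.
Horizontal: T_P cos 74° = T_Q cos 40°  →  T_P = 2.779 T_Q.
Vertical: T_P sin 74° + T_Q sin 40° = 1960.
Substituting the horizontal relation into the vertical equation gives 3.314 T_Q = 1960, so T_Q = 591.4 N.

T_Q ≈ 591 N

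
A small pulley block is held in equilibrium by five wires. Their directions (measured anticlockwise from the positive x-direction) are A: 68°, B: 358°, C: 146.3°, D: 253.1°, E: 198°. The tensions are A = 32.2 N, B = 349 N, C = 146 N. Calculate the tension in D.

Resolve: ΣF_x = 32.2 cos 68° + 349 cos 358° + 146 cos 146.3° + T_D cos 253.1° + T_E cos 198° = 0.
        ΣF_y = 32.2 sin 68° + 349 sin 358° + 146 sin 146.3° + T_D sin 253.1° + T_E sin 198° = 0.
The known terms sum to (239.4, 98.68) N, so -0.2907 T_D − 0.9511 T_E = -239.4 and -0.9568 T_D − 0.3090 T_E = -98.68.
Solving simultaneously: T_D = 24.24 N, T_E = 244.3 N.

T_D ≈ 24.2 N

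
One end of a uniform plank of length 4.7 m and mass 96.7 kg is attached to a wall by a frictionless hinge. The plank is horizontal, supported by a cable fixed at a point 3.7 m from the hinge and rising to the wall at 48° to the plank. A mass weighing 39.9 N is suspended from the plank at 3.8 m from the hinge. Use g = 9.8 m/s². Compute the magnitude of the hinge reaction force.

Take torques about the hinge: T sin 48° · 3.7 = 96.7×9.8×2.35 + 39.9×3.8 = 2378.6 N·m.
So T = 2378.6 / (0.7431 × 3.7) = 865.07 N.
ΣF_x = 0: H_x = T cos 48° = 578.84 N.
ΣF_y = 0: H_y = (96.7×9.8 + 39.9) − T sin 48° = 987.56 − 642.87 = 344.69 N.
|H| = √(H_x² + H_y²) = √((578.84)² + (344.69)²) = 673.7 N.

|H| ≈ 674 N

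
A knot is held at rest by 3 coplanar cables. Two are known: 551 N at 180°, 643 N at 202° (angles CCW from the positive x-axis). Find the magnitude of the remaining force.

Sum the known components: ΣF_x = -1147 N, ΣF_y = -240.9 N.
For equilibrium the remaining force must supply (−ΣF_x, −ΣF_y) = (1147, 240.9) N.
Magnitude = √((1147)² + (240.9)²) = 1172 N; direction = atan2(240.9, 1147) = 11.9°.

F ≈ 1170 N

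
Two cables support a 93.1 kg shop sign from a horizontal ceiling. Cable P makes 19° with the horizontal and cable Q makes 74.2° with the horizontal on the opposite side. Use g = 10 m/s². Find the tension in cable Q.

T_Q ≈ 882 N

Weight W = 93.1 × 10 = 931 N acts straight down.
Horizontal: T_P cos 19° = T_Q cos 74.2°  →  T_P = 0.288 T_Q.
Vertical: T_P sin 19° + T_Q sin 74.2° = 931.
Substituting the horizontal relation into the vertical equation gives 1.056 T_Q = 931, so T_Q = 881.7 N.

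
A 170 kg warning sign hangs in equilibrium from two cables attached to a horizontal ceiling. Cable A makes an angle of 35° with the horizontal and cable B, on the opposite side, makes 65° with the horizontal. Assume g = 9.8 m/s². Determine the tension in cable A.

T_A ≈ 715 N

Weight W = 170 × 9.8 = 1666 N acts straight down.
Horizontal: T_A cos 35° = T_B cos 65°  →  T_B = 1.938 T_A.
Vertical: T_A sin 35° + T_B sin 65° = 1666.
Substituting the horizontal relation into the vertical equation gives 2.33 T_A = 1666, so T_A = 714.9 N.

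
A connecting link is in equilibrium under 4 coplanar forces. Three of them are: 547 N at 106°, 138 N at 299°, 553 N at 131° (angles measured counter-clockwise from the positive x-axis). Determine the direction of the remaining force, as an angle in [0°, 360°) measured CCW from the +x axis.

Sum the known components: ΣF_x = -446.7 N, ΣF_y = 822.5 N.
For equilibrium the remaining force must supply (−ΣF_x, −ΣF_y) = (446.7, -822.5) N.
Magnitude = √((446.7)² + (-822.5)²) = 935.9 N; direction = atan2(-822.5, 446.7) = 298.5°.

θ ≈ 299°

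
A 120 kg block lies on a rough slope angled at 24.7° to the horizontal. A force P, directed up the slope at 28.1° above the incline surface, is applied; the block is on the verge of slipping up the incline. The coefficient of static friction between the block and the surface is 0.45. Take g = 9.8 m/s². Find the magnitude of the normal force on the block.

N ≈ 650 N

On the verge of sliding up the incline, friction equals μN and acts down the slope.
Perpendicular: N + P sin 28.1° = W cos 24.7° = 1068 N.
Along incline: P cos 28.1° = W sin 24.7° + μN  with W sin 24.7° = 491.4 N.
Solving the pair for P and N: P = 888.6 N, N = 649.9 N (and f = μN = 292.4 N).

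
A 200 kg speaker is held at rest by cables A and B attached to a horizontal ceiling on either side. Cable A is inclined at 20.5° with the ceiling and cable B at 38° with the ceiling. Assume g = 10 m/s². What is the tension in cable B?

T_B ≈ 2200 N

Weight W = 200 × 10 = 2000 N acts straight down.
Horizontal: T_A cos 20.5° = T_B cos 38°  →  T_A = 0.8413 T_B.
Vertical: T_A sin 20.5° + T_B sin 38° = 2000.
Substituting the horizontal relation into the vertical equation gives 0.9103 T_B = 2000, so T_B = 2197 N.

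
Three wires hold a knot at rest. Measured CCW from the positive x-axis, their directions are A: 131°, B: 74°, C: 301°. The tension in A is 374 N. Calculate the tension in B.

T_B ≈ 88.8 N

Resolve: ΣF_x = 374 cos 131° + T_B cos 74° + T_C cos 301° = 0.
        ΣF_y = 374 sin 131° + T_B sin 74° + T_C sin 301° = 0.
The known terms sum to (-245.4, 282.3) N, so 0.2756 T_B + 0.5150 T_C = 245.4 and 0.9613 T_B − 0.8572 T_C = -282.3.
Solving simultaneously: T_B = 88.80 N, T_C = 428.9 N.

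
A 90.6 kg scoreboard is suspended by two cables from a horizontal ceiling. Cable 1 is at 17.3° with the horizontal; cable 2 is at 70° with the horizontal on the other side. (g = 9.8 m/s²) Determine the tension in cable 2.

Weight W = 90.6 × 9.8 = 887.9 N acts straight down.
Horizontal: T_1 cos 17.3° = T_2 cos 70°  →  T_1 = 0.3582 T_2.
Vertical: T_1 sin 17.3° + T_2 sin 70° = 887.9.
Substituting the horizontal relation into the vertical equation gives 1.046 T_2 = 887.9, so T_2 = 848.7 N.

T_2 ≈ 849 N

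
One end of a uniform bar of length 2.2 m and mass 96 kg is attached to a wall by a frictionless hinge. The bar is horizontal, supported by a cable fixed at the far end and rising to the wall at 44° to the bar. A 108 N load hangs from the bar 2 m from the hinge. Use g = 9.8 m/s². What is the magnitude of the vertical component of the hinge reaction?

Take torques about the hinge: T sin 44° · 2.2 = 96×9.8×1.1 + 108×2 = 1250.9 N·m.
So T = 1250.9 / (0.6947 × 2.2) = 818.51 N.
ΣF_y = 0: H_y = (96×9.8 + 108) − T sin 44° = 1048.8 − 568.58 = 480.22 N.

|H_y| ≈ 480 N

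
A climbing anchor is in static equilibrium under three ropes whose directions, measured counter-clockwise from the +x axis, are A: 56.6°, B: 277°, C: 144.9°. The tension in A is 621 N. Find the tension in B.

T_B ≈ 837 N

Resolve: ΣF_x = 621 cos 56.6° + T_B cos 277° + T_C cos 144.9° = 0.
        ΣF_y = 621 sin 56.6° + T_B sin 277° + T_C sin 144.9° = 0.
The known terms sum to (341.8, 518.4) N, so 0.1219 T_B − 0.8181 T_C = -341.8 and -0.9925 T_B + 0.5750 T_C = -518.4.
Solving simultaneously: T_B = 836.6 N, T_C = 542.4 N.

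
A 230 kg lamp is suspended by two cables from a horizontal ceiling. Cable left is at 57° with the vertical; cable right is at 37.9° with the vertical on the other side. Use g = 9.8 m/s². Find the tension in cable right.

T_right ≈ 1900 N

Angles from the horizontal: cable left is 90° − 57° = 33°, cable right is 90° − 37.9° = 52.1°.
Weight W = 230 × 9.8 = 2254 N acts straight down.
Horizontal: T_left cos 33° = T_right cos 52.1°  →  T_left = 0.7325 T_right.
Vertical: T_left sin 33° + T_right sin 52.1° = 2254.
Substituting the horizontal relation into the vertical equation gives 1.188 T_right = 2254, so T_right = 1897 N.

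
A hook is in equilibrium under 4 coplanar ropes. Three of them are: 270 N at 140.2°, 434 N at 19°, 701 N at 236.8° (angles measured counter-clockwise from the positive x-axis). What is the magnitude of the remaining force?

F ≈ 327 N

Sum the known components: ΣF_x = -180.9 N, ΣF_y = -272.4 N.
For equilibrium the remaining force must supply (−ΣF_x, −ΣF_y) = (180.9, 272.4) N.
Magnitude = √((180.9)² + (272.4)²) = 327 N; direction = atan2(272.4, 180.9) = 56.4°.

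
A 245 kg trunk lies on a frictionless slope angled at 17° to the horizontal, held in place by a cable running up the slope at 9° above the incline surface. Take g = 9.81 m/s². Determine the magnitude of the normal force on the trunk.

Take axes along and perpendicular to the incline. Weight components: W sin 17° = 702.7 N down-slope, W cos 17° = 2298 N into the surface.
Along incline: T cos 9° = W sin 17° → T = 711.5 N.
Perpendicular: N = W cos 17° − T sin 9° = 2187 N.

N ≈ 2190 N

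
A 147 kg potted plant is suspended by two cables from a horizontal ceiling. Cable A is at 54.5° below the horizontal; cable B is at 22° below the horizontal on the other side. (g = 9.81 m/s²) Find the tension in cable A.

Weight W = 147 × 9.81 = 1442 N acts straight down.
Horizontal: T_A cos 54.5° = T_B cos 22°  →  T_B = 0.6263 T_A.
Vertical: T_A sin 54.5° + T_B sin 22° = 1442.
Substituting the horizontal relation into the vertical equation gives 1.049 T_A = 1442, so T_A = 1375 N.

T_A ≈ 1380 N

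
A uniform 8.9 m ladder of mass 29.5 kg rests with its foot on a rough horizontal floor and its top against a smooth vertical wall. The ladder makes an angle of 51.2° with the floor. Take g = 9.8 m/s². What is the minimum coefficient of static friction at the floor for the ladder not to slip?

μ_min ≈ 0.402

ΣF_y = 0: N_floor = 29.5×9.8 = 289.1 N.
Torques about the foot: N_wall · 8.9 sin 51.2° = 29.5×9.8×4.45 cos 51.2° → N_wall = 116.22 N.
ΣF_x = 0: f_floor = N_wall = 116.22 N.
μ_min = f_floor / N_floor = 116.22 / 289.1 = 0.402.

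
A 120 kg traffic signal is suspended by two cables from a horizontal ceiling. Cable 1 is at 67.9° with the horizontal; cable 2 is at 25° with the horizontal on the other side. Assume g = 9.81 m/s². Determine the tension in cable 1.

T_1 ≈ 1070 N

Weight W = 120 × 9.81 = 1177 N acts straight down.
Horizontal: T_1 cos 67.9° = T_2 cos 25°  →  T_2 = 0.4151 T_1.
Vertical: T_1 sin 67.9° + T_2 sin 25° = 1177.
Substituting the horizontal relation into the vertical equation gives 1.102 T_1 = 1177, so T_1 = 1068 N.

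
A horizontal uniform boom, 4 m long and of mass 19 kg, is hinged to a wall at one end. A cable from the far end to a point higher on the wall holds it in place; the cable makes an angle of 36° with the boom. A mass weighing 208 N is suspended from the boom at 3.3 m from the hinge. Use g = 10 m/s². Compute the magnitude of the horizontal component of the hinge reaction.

Take torques about the hinge: T sin 36° · 4 = 19×10×2 + 208×3.3 = 1066.4 N·m.
So T = 1066.4 / (0.5878 × 4) = 453.57 N.
ΣF_x = 0: H_x = T cos 36° = 366.94 N.

H_x ≈ 367 N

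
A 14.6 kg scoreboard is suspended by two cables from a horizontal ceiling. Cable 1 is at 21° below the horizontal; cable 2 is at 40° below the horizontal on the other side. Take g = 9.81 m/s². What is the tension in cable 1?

Weight W = 14.6 × 9.81 = 143.2 N acts straight down.
Horizontal: T_1 cos 21° = T_2 cos 40°  →  T_2 = 1.219 T_1.
Vertical: T_1 sin 21° + T_2 sin 40° = 143.2.
Substituting the horizontal relation into the vertical equation gives 1.142 T_1 = 143.2, so T_1 = 125.4 N.

T_1 ≈ 125 N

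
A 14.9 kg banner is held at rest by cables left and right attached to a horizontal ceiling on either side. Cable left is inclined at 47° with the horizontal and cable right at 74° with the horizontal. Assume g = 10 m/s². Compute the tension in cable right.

T_right ≈ 119 N

Weight W = 14.9 × 10 = 149 N acts straight down.
Horizontal: T_left cos 47° = T_right cos 74°  →  T_left = 0.4042 T_right.
Vertical: T_left sin 47° + T_right sin 74° = 149.
Substituting the horizontal relation into the vertical equation gives 1.257 T_right = 149, so T_right = 118.6 N.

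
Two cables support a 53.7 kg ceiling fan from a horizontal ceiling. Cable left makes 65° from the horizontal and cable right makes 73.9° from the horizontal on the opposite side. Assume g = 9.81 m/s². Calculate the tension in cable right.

Weight W = 53.7 × 9.81 = 526.8 N acts straight down.
Horizontal: T_left cos 65° = T_right cos 73.9°  →  T_left = 0.6562 T_right.
Vertical: T_left sin 65° + T_right sin 73.9° = 526.8.
Substituting the horizontal relation into the vertical equation gives 1.555 T_right = 526.8, so T_right = 338.7 N.

T_right ≈ 339 N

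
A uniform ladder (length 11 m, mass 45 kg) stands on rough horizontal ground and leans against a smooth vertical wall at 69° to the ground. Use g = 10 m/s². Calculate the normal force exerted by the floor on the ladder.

ΣF_y = 0: N_floor = 45×10 = 450 N.

N_floor ≈ 450 N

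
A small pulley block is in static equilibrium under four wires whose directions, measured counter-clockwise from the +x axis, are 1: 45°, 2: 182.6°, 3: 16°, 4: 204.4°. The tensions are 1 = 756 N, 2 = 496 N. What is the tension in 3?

Resolve: ΣF_x = 756 cos 45° + 496 cos 182.6° + T_3 cos 16° + T_4 cos 204.4° = 0.
        ΣF_y = 756 sin 45° + 496 sin 182.6° + T_3 sin 16° + T_4 sin 204.4° = 0.
The known terms sum to (39.08, 512.1) N, so 0.9613 T_3 − 0.9107 T_4 = -39.08 and 0.2756 T_3 − 0.4131 T_4 = -512.1.
Solving simultaneously: T_3 = 3082 N, T_4 = 3296 N.

T_3 ≈ 3080 N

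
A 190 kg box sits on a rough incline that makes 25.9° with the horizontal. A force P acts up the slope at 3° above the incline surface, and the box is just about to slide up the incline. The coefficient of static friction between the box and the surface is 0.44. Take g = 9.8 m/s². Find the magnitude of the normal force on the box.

N ≈ 1600 N

On the verge of sliding up the incline, friction equals μN and acts down the slope.
Perpendicular: N + P sin 3° = W cos 25.9° = 1675 N.
Along incline: P cos 3° = W sin 25.9° + μN  with W sin 25.9° = 813.3 N.
Solving the pair for P and N: P = 1517 N, N = 1596 N (and f = μN = 702 N).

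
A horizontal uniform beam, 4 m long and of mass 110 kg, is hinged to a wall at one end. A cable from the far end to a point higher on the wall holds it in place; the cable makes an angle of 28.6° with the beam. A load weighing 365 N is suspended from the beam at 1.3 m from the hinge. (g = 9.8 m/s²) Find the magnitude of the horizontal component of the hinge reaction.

H_x ≈ 1210 N

Take torques about the hinge: T sin 28.6° · 4 = 110×9.8×2 + 365×1.3 = 2630.5 N·m.
So T = 2630.5 / (0.4787 × 4) = 1373.8 N.
ΣF_x = 0: H_x = T cos 28.6° = 1206.2 N.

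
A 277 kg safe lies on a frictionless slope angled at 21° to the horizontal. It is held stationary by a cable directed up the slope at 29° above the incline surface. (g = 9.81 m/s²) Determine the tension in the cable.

T ≈ 1110 N

Take axes along and perpendicular to the incline. Weight components: W sin 21° = 973.8 N down-slope, W cos 21° = 2537 N into the surface.
Along incline: T cos 29° = W sin 21° → T = 1113 N.
Perpendicular: N = W cos 21° − T sin 29° = 1997 N.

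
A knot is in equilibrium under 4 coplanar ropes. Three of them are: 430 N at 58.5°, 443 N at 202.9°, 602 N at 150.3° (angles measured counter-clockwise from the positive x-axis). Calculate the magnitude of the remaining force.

Sum the known components: ΣF_x = -706.3 N, ΣF_y = 492.5 N.
For equilibrium the remaining force must supply (−ΣF_x, −ΣF_y) = (706.3, -492.5) N.
Magnitude = √((706.3)² + (-492.5)²) = 861.1 N; direction = atan2(-492.5, 706.3) = 325.1°.

F ≈ 861 N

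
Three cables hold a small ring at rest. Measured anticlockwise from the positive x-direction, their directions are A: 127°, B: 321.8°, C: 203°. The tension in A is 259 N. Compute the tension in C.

Resolve: ΣF_x = 259 cos 127° + T_B cos 321.8° + T_C cos 203° = 0.
        ΣF_y = 259 sin 127° + T_B sin 321.8° + T_C sin 203° = 0.
The known terms sum to (-155.9, 206.8) N, so 0.7859 T_B − 0.9205 T_C = 155.9 and -0.6184 T_B − 0.3907 T_C = -206.8.
Solving simultaneously: T_B = 286.8 N, T_C = 75.50 N.

T_C ≈ 75.5 N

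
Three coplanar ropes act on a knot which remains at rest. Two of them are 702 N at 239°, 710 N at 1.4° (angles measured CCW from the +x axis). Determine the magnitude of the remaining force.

Sum the known components: ΣF_x = 348.2 N, ΣF_y = -584.4 N.
For equilibrium the remaining force must supply (−ΣF_x, −ΣF_y) = (-348.2, 584.4) N.
Magnitude = √((-348.2)² + (584.4)²) = 680.3 N; direction = atan2(584.4, -348.2) = 120.8°.

F ≈ 680 N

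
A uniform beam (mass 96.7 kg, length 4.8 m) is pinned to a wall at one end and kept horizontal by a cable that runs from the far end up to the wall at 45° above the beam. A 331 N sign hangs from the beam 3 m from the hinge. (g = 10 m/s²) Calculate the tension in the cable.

Take torques about the hinge: T sin 45° · 4.8 = 96.7×10×2.4 + 331×3 = 3313.8 N·m.
So T = 3313.8 / (0.7071 × 4.8) = 976.34 N.

T ≈ 976 N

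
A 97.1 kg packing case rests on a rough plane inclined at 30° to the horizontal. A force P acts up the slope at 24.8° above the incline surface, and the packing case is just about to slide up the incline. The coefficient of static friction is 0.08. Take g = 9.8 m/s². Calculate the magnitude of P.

On the verge of sliding up the incline, friction equals μN and acts down the slope.
Perpendicular: N + P sin 24.8° = W cos 30° = 824.1 N.
Along incline: P cos 24.8° = W sin 30° + μN  with W sin 30° = 475.8 N.
Solving the pair for P and N: P = 575.5 N, N = 582.7 N (and f = μN = 46.62 N).

P ≈ 575 N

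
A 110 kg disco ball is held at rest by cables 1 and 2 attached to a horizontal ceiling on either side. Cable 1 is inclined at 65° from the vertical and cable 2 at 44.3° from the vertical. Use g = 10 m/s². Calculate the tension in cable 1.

Angles from the horizontal: cable 1 is 90° − 65° = 25°, cable 2 is 90° − 44.3° = 45.7°.
Weight W = 110 × 10 = 1100 N acts straight down.
Horizontal: T_1 cos 25° = T_2 cos 45.7°  →  T_2 = 1.298 T_1.
Vertical: T_1 sin 25° + T_2 sin 45.7° = 1100.
Substituting the horizontal relation into the vertical equation gives 1.351 T_1 = 1100, so T_1 = 814 N.

T_1 ≈ 814 N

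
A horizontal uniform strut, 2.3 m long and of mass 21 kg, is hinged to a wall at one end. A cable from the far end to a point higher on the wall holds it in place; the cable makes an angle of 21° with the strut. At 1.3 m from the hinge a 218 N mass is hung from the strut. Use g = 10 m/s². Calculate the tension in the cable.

T ≈ 637 N

Take torques about the hinge: T sin 21° · 2.3 = 21×10×1.15 + 218×1.3 = 524.9 N·m.
So T = 524.9 / (0.3584 × 2.3) = 636.82 N.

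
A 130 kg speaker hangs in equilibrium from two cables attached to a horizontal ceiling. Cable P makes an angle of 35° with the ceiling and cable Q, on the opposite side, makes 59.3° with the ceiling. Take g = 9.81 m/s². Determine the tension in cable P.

T_P ≈ 653 N

Weight W = 130 × 9.81 = 1275 N acts straight down.
Horizontal: T_P cos 35° = T_Q cos 59.3°  →  T_Q = 1.604 T_P.
Vertical: T_P sin 35° + T_Q sin 59.3° = 1275.
Substituting the horizontal relation into the vertical equation gives 1.953 T_P = 1275, so T_P = 652.9 N.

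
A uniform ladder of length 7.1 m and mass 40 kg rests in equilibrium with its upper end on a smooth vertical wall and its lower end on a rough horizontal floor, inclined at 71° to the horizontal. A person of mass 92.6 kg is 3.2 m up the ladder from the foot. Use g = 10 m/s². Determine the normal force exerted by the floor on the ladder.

N_floor ≈ 1330 N

ΣF_y = 0: N_floor = 40×10 + 92.6×10 = 1326 N.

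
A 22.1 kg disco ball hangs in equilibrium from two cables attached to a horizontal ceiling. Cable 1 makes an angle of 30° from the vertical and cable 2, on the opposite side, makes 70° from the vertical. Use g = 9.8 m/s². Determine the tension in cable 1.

Angles from the horizontal: cable 1 is 90° − 30° = 60°, cable 2 is 90° − 70° = 20°.
Weight W = 22.1 × 9.8 = 216.6 N acts straight down.
Horizontal: T_1 cos 60° = T_2 cos 20°  →  T_2 = 0.5321 T_1.
Vertical: T_1 sin 60° + T_2 sin 20° = 216.6.
Substituting the horizontal relation into the vertical equation gives 1.048 T_1 = 216.6, so T_1 = 206.7 N.

T_1 ≈ 207 N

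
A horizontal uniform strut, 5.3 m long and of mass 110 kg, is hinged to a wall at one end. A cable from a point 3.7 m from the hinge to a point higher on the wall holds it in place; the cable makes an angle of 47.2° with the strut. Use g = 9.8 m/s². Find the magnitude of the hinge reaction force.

Take torques about the hinge: T sin 47.2° · 3.7 = 110×9.8×2.65 = 2856.7 N·m.
So T = 2856.7 / (0.7337 × 3.7) = 1052.3 N.
ΣF_x = 0: H_x = T cos 47.2° = 714.95 N.
ΣF_y = 0: H_y = (110×9.8) − T sin 47.2° = 1078 − 772.08 = 305.92 N.
|H| = √(H_x² + H_y²) = √((714.95)² + (305.92)²) = 777.65 N.

|H| ≈ 778 N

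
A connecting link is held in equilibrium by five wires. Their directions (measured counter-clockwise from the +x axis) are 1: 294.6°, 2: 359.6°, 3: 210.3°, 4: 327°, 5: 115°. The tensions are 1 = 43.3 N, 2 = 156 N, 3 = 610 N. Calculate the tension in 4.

T_4 ≈ 881 N

Resolve: ΣF_x = 43.3 cos 294.6° + 156 cos 359.6° + 610 cos 210.3° + T_4 cos 327° + T_5 cos 115° = 0.
        ΣF_y = 43.3 sin 294.6° + 156 sin 359.6° + 610 sin 210.3° + T_4 sin 327° + T_5 sin 115° = 0.
The known terms sum to (-352.7, -348.2) N, so 0.8387 T_4 − 0.4226 T_5 = 352.7 and -0.5446 T_4 + 0.9063 T_5 = 348.2.
Solving simultaneously: T_4 = 880.8 N, T_5 = 913.6 N.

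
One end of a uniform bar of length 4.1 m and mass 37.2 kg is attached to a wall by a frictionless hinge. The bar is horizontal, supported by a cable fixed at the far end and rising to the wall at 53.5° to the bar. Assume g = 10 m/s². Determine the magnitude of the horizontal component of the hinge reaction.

H_x ≈ 138 N

Take torques about the hinge: T sin 53.5° · 4.1 = 37.2×10×2.05 = 762.6 N·m.
So T = 762.6 / (0.8039 × 4.1) = 231.38 N.
ΣF_x = 0: H_x = T cos 53.5° = 137.63 N.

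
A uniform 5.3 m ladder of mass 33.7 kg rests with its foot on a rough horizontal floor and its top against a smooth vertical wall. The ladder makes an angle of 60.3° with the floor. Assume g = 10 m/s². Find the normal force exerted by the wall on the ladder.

Torques about the foot: N_wall · 5.3 sin 60.3° = 33.7×10×2.65 cos 60.3° → N_wall = 96.111 N.

N_wall ≈ 96.1 N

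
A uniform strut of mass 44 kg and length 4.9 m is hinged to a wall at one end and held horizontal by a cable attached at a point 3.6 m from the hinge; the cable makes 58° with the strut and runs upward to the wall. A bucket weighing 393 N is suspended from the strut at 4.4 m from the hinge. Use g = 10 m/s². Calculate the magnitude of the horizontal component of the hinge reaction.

H_x ≈ 487 N

Take torques about the hinge: T sin 58° · 3.6 = 44×10×2.45 + 393×4.4 = 2807.2 N·m.
So T = 2807.2 / (0.8480 × 3.6) = 919.5 N.
ΣF_x = 0: H_x = T cos 58° = 487.26 N.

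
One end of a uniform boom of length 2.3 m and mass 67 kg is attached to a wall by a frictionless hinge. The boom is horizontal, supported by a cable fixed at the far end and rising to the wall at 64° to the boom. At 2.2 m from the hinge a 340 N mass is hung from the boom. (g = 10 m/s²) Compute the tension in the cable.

T ≈ 735 N

Take torques about the hinge: T sin 64° · 2.3 = 67×10×1.15 + 340×2.2 = 1518.5 N·m.
So T = 1518.5 / (0.8988 × 2.3) = 734.56 N.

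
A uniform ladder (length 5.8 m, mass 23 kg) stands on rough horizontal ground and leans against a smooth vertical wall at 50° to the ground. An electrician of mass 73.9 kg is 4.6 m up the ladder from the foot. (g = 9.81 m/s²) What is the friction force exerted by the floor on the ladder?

f ≈ 577 N

Torques about the foot: N_wall · 5.8 sin 50° = 23×9.81×2.9 cos 50° + 73.9×9.81×4.6 cos 50° → N_wall = 577.12 N.
ΣF_x = 0: f_floor = N_wall = 577.12 N.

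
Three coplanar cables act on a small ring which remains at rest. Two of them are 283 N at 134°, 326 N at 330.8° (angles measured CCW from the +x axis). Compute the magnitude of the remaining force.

Sum the known components: ΣF_x = 87.98 N, ΣF_y = 44.53 N.
For equilibrium the remaining force must supply (−ΣF_x, −ΣF_y) = (-87.98, -44.53) N.
Magnitude = √((-87.98)² + (-44.53)²) = 98.61 N; direction = atan2(-44.53, -87.98) = 206.8°.

F ≈ 98.6 N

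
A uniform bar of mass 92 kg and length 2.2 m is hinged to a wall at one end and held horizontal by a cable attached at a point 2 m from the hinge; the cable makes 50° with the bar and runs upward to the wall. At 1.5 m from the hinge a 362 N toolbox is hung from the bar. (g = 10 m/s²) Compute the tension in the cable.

T ≈ 1010 N

Take torques about the hinge: T sin 50° · 2 = 92×10×1.1 + 362×1.5 = 1555 N·m.
So T = 1555 / (0.7660 × 2) = 1015 N.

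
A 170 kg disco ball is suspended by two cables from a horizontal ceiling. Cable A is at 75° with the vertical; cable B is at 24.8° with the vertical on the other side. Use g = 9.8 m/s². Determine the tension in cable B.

T_B ≈ 1630 N

Angles from the horizontal: cable A is 90° − 75° = 15°, cable B is 90° − 24.8° = 65.2°.
Weight W = 170 × 9.8 = 1666 N acts straight down.
Horizontal: T_A cos 15° = T_B cos 65.2°  →  T_A = 0.4342 T_B.
Vertical: T_A sin 15° + T_B sin 65.2° = 1666.
Substituting the horizontal relation into the vertical equation gives 1.02 T_B = 1666, so T_B = 1633 N.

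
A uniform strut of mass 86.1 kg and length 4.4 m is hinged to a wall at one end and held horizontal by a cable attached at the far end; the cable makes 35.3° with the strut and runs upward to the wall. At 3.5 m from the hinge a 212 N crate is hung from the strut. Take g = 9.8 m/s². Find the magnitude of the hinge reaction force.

Take torques about the hinge: T sin 35.3° · 4.4 = 86.1×9.8×2.2 + 212×3.5 = 2598.3 N·m.
So T = 2598.3 / (0.5779 × 4.4) = 1021.9 N.
ΣF_x = 0: H_x = T cos 35.3° = 834.03 N.
ΣF_y = 0: H_y = (86.1×9.8 + 212) − T sin 35.3° = 1055.8 − 590.53 = 465.25 N.
|H| = √(H_x² + H_y²) = √((834.03)² + (465.25)²) = 955.02 N.

|H| ≈ 955 N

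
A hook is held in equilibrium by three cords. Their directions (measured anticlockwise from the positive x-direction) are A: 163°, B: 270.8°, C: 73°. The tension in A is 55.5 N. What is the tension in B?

T_B ≈ 182 N

Resolve: ΣF_x = 55.5 cos 163° + T_B cos 270.8° + T_C cos 73° = 0.
        ΣF_y = 55.5 sin 163° + T_B sin 270.8° + T_C sin 73° = 0.
The known terms sum to (-53.07, 16.23) N, so 0.0140 T_B + 0.2924 T_C = 53.07 and -0.9999 T_B + 0.9563 T_C = -16.23.
Solving simultaneously: T_B = 181.6 N, T_C = 172.9 N.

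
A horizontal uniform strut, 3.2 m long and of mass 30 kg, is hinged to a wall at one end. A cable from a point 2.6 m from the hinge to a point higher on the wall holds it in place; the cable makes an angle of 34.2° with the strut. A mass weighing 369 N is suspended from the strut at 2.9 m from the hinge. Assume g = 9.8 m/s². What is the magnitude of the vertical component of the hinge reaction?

|H_y| ≈ 70.5 N

Take torques about the hinge: T sin 34.2° · 2.6 = 30×9.8×1.6 + 369×2.9 = 1540.5 N·m.
So T = 1540.5 / (0.5621 × 2.6) = 1054.1 N.
ΣF_y = 0: H_y = (30×9.8 + 369) − T sin 34.2° = 663 − 592.5 = 70.5 N.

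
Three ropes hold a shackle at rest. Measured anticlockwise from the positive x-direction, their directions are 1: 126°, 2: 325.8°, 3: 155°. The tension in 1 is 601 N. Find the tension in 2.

Resolve: ΣF_x = 601 cos 126° + T_2 cos 325.8° + T_3 cos 155° = 0.
        ΣF_y = 601 sin 126° + T_2 sin 325.8° + T_3 sin 155° = 0.
The known terms sum to (-353.3, 486.2) N, so 0.8271 T_2 − 0.9063 T_3 = 353.3 and -0.5621 T_2 + 0.4226 T_3 = -486.2.
Solving simultaneously: T_2 = 1822 N, T_3 = 1273 N.

T_2 ≈ 1820 N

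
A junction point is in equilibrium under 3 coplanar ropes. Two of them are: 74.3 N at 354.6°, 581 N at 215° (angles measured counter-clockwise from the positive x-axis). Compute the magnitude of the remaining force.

F ≈ 527 N

Sum the known components: ΣF_x = -402 N, ΣF_y = -340.2 N.
For equilibrium the remaining force must supply (−ΣF_x, −ΣF_y) = (402, 340.2) N.
Magnitude = √((402)² + (340.2)²) = 526.6 N; direction = atan2(340.2, 402) = 40.2°.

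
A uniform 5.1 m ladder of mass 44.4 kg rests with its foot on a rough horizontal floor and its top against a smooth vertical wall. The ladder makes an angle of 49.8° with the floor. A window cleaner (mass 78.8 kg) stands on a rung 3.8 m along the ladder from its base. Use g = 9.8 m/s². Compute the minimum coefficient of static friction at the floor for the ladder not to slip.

ΣF_y = 0: N_floor = 44.4×9.8 + 78.8×9.8 = 1207.4 N.
Torques about the foot: N_wall · 5.1 sin 49.8° = 44.4×9.8×2.55 cos 49.8° + 78.8×9.8×3.8 cos 49.8° → N_wall = 670.1 N.
ΣF_x = 0: f_floor = N_wall = 670.1 N.
μ_min = f_floor / N_floor = 670.1 / 1207.4 = 0.555.

μ_min ≈ 0.555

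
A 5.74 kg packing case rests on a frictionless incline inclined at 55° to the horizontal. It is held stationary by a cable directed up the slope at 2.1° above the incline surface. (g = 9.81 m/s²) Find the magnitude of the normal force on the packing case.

N ≈ 30.6 N

Take axes along and perpendicular to the incline. Weight components: W sin 55° = 46.13 N down-slope, W cos 55° = 32.3 N into the surface.
Along incline: T cos 2.1° = W sin 55° → T = 46.16 N.
Perpendicular: N = W cos 55° − T sin 2.1° = 30.61 N.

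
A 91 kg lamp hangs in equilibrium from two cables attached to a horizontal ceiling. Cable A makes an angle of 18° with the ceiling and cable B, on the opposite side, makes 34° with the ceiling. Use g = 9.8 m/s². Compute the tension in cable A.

T_A ≈ 938 N

Weight W = 91 × 9.8 = 891.8 N acts straight down.
Horizontal: T_A cos 18° = T_B cos 34°  →  T_B = 1.147 T_A.
Vertical: T_A sin 18° + T_B sin 34° = 891.8.
Substituting the horizontal relation into the vertical equation gives 0.9505 T_A = 891.8, so T_A = 938.2 N.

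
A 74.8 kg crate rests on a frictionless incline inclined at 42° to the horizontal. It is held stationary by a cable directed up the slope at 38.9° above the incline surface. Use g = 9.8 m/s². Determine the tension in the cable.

Take axes along and perpendicular to the incline. Weight components: W sin 42° = 490.5 N down-slope, W cos 42° = 544.8 N into the surface.
Along incline: T cos 38.9° = W sin 42° → T = 630.3 N.
Perpendicular: N = W cos 42° − T sin 38.9° = 149 N.

T ≈ 630 N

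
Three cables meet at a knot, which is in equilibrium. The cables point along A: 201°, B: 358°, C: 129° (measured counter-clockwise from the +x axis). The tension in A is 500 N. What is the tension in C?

Resolve: ΣF_x = 500 cos 201° + T_B cos 358° + T_C cos 129° = 0.
        ΣF_y = 500 sin 201° + T_B sin 358° + T_C sin 129° = 0.
The known terms sum to (-466.8, -179.2) N, so 0.9994 T_B − 0.6293 T_C = 466.8 and -0.0349 T_B + 0.7771 T_C = 179.2.
Solving simultaneously: T_B = 630.1 N, T_C = 258.9 N.

T_C ≈ 259 N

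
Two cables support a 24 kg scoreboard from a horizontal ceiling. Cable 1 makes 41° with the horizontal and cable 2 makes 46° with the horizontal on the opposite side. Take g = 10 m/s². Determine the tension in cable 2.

T_2 ≈ 181 N

Weight W = 24 × 10 = 240 N acts straight down.
Horizontal: T_1 cos 41° = T_2 cos 46°  →  T_1 = 0.9204 T_2.
Vertical: T_1 sin 41° + T_2 sin 46° = 240.
Substituting the horizontal relation into the vertical equation gives 1.323 T_2 = 240, so T_2 = 181.4 N.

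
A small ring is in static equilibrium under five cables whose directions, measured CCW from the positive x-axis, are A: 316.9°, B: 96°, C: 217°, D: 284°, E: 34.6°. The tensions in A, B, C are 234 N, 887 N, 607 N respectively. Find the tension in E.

T_E ≈ 329 N

Resolve: ΣF_x = 234 cos 316.9° + 887 cos 96° + 607 cos 217° + T_D cos 284° + T_E cos 34.6° = 0.
        ΣF_y = 234 sin 316.9° + 887 sin 96° + 607 sin 217° + T_D sin 284° + T_E sin 34.6° = 0.
The known terms sum to (-406.6, 357) N, so 0.2419 T_D + 0.8231 T_E = 406.6 and -0.9703 T_D + 0.5678 T_E = -357.
Solving simultaneously: T_D = 560.6 N, T_E = 329.2 N.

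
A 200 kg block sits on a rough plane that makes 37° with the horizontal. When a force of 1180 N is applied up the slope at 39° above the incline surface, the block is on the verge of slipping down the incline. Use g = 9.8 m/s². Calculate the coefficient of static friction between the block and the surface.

μ ≈ 0.319

On the verge of sliding down the incline, friction is at its maximum μN and acts up the slope.
Perpendicular to incline: N = W cos 37° − P sin 39° = 1565 − 742.6 = 822.7 N.
Along incline: P cos 39° + μN = W sin 37° → μ = (W sin 37° − P cos 39°) / N = 0.3191.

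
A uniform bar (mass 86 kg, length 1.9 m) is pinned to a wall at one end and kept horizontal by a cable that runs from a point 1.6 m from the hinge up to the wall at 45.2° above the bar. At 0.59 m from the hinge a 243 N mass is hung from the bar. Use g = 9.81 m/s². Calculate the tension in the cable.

T ≈ 832 N

Take torques about the hinge: T sin 45.2° · 1.6 = 86×9.81×0.95 + 243×0.59 = 944.85 N·m.
So T = 944.85 / (0.7096 × 1.6) = 832.23 N.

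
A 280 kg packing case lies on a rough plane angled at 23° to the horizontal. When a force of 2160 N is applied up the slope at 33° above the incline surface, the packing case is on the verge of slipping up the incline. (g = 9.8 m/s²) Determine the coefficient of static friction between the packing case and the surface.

On the verge of sliding up the incline, friction is at its maximum μN and acts down the slope.
Perpendicular to incline: N = W cos 23° − P sin 33° = 2526 − 1176 = 1349 N.
Along incline: P cos 33° − μN = W sin 23° → μ = −(W sin 23° − P cos 33°) / N = 0.5479.

μ ≈ 0.548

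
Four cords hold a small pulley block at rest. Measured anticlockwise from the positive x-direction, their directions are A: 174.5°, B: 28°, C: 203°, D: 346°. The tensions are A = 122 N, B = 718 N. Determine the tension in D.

T_D ≈ 201 N

Resolve: ΣF_x = 122 cos 174.5° + 718 cos 28° + T_C cos 203° + T_D cos 346° = 0.
        ΣF_y = 122 sin 174.5° + 718 sin 28° + T_C sin 203° + T_D sin 346° = 0.
The known terms sum to (512.5, 348.8) N, so -0.9205 T_C + 0.9703 T_D = -512.5 and -0.3907 T_C − 0.2419 T_D = -348.8.
Solving simultaneously: T_C = 768.3 N, T_D = 200.7 N.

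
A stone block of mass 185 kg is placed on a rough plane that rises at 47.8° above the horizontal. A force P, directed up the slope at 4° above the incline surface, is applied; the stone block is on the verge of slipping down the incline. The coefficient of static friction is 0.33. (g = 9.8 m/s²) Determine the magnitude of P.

On the verge of sliding down the incline, friction equals μN and acts up the slope.
Perpendicular: N + P sin 4° = W cos 47.8° = 1218 N.
Along incline: P cos 4° + μN = W sin 47.8° with W sin 47.8° = 1343 N.
Solving the pair for P and N: P = 965.8 N, N = 1150 N (and f = μN = 379.7 N).

P ≈ 966 N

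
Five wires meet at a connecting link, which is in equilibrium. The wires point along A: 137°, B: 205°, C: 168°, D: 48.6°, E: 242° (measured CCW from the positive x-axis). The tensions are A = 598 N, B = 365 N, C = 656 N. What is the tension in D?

Resolve: ΣF_x = 598 cos 137° + 365 cos 205° + 656 cos 168° + T_D cos 48.6° + T_E cos 242° = 0.
        ΣF_y = 598 sin 137° + 365 sin 205° + 656 sin 168° + T_D sin 48.6° + T_E sin 242° = 0.
The known terms sum to (-1410, 390) N, so 0.6613 T_D − 0.4695 T_E = 1410 and 0.7501 T_D − 0.8829 T_E = -390.
Solving simultaneously: T_D = 6161 N, T_E = 5676 N.

T_D ≈ 6160 N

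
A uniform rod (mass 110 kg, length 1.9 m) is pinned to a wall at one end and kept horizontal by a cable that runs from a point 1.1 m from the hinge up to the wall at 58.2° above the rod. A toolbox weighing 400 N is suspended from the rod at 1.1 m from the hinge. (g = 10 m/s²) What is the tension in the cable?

T ≈ 1590 N

Take torques about the hinge: T sin 58.2° · 1.1 = 110×10×0.95 + 400×1.1 = 1485 N·m.
So T = 1485 / (0.8499 × 1.1) = 1588.4 N.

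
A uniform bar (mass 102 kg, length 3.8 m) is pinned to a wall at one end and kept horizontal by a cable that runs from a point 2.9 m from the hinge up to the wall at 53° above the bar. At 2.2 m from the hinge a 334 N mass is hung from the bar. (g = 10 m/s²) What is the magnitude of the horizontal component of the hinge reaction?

Take torques about the hinge: T sin 53° · 2.9 = 102×10×1.9 + 334×2.2 = 2672.8 N·m.
So T = 2672.8 / (0.7986 × 2.9) = 1154 N.
ΣF_x = 0: H_x = T cos 53° = 694.52 N.

H_x ≈ 695 N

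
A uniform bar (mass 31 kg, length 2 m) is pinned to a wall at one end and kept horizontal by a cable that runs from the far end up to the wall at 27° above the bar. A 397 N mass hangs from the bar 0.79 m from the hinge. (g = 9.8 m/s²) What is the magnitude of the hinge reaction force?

Take torques about the hinge: T sin 27° · 2 = 31×9.8×1 + 397×0.79 = 617.43 N·m.
So T = 617.43 / (0.4540 × 2) = 680 N.
ΣF_x = 0: H_x = T cos 27° = 605.89 N.
ΣF_y = 0: H_y = (31×9.8 + 397) − T sin 27° = 700.8 − 308.72 = 392.08 N.
|H| = √(H_x² + H_y²) = √((605.89)² + (392.08)²) = 721.69 N.

|H| ≈ 722 N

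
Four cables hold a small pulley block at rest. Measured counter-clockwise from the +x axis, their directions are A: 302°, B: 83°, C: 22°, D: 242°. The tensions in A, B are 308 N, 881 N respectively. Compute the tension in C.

Resolve: ΣF_x = 308 cos 302° + 881 cos 83° + T_C cos 22° + T_D cos 242° = 0.
        ΣF_y = 308 sin 302° + 881 sin 83° + T_C sin 22° + T_D sin 242° = 0.
The known terms sum to (270.6, 613.2) N, so 0.9272 T_C − 0.4695 T_D = -270.6 and 0.3746 T_C − 0.8829 T_D = -613.2.
Solving simultaneously: T_C = 76.21 N, T_D = 726.9 N.

T_C ≈ 76.2 N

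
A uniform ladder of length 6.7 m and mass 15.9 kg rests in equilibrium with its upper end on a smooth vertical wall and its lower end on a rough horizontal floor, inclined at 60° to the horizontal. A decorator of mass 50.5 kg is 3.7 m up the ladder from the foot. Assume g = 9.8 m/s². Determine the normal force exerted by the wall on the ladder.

N_wall ≈ 203 N

Torques about the foot: N_wall · 6.7 sin 60° = 15.9×9.8×3.35 cos 60° + 50.5×9.8×3.7 cos 60° → N_wall = 202.77 N.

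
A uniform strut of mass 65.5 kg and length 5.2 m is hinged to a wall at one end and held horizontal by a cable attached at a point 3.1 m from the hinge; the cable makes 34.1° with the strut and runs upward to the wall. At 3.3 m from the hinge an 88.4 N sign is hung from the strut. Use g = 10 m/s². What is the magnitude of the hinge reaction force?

|H| ≈ 956 N

Take torques about the hinge: T sin 34.1° · 3.1 = 65.5×10×2.6 + 88.4×3.3 = 1994.7 N·m.
So T = 1994.7 / (0.5606 × 3.1) = 1147.7 N.
ΣF_x = 0: H_x = T cos 34.1° = 950.38 N.
ΣF_y = 0: H_y = (65.5×10 + 88.4) − T sin 34.1° = 743.4 − 643.46 = 99.942 N.
|H| = √(H_x² + H_y²) = √((950.38)² + (99.942)²) = 955.62 N.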